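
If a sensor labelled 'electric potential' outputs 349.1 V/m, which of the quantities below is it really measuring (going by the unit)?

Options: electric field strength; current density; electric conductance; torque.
electric field strength

electric potential should have units dimensionally equivalent to kg * m^2 / (A * s^3) (e.g. V).
The given unit 'V/m' reduces to kg * m / (A * s^3). Of the listed options, that is the dimensionality of electric field strength.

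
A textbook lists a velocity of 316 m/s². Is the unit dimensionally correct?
No

velocity has SI base units: m / s
m/s² does NOT reduce to m / s; a valid unit for velocity would be e.g. m/s.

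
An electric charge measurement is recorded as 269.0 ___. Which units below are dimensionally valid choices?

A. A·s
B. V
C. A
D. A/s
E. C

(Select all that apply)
A, E

electric charge has SI base units: A * s

Checking each option against A * s:
  A. A·s: ✓ matches
  B. V: ✗ does not match
  C. A: ✗ does not match
  D. A/s: ✗ does not match
  E. C: ✓ matches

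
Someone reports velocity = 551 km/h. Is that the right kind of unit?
Yes

velocity has SI base units: m / s
km/h reduces to the same SI base units, so it is a valid unit for velocity.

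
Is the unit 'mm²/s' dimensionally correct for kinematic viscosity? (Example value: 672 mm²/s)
Yes

kinematic viscosity has SI base units: m^2 / s
mm²/s reduces to the same SI base units, so it is a valid unit for kinematic viscosity.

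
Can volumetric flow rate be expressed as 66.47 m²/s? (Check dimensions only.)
No

volumetric flow rate has SI base units: m^3 / s
m²/s does NOT reduce to m^3 / s; a valid unit for volumetric flow rate would be e.g. m³/s.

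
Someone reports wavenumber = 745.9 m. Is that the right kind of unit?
No

wavenumber has SI base units: 1 / m
m does NOT reduce to 1 / m; a valid unit for wavenumber would be e.g. 1/m.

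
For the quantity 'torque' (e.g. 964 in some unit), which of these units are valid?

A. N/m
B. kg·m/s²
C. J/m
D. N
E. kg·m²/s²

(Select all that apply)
E

torque has SI base units: kg * m^2 / s^2

Checking each option against kg * m^2 / s^2:
  A. N/m: ✗ does not match
  B. kg·m/s²: ✗ does not match
  C. J/m: ✗ does not match
  D. N: ✗ does not match
  E. kg·m²/s²: ✓ matches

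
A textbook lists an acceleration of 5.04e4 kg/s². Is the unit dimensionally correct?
No

acceleration has SI base units: m / s^2
kg/s² does NOT reduce to m / s^2; a valid unit for acceleration would be e.g. m/s².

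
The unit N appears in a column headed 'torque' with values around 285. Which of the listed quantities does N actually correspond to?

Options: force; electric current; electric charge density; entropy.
force

torque should have units dimensionally equivalent to kg * m^2 / s^2 (e.g. N·m).
The given unit 'N' reduces to kg * m / s^2. Of the listed options, that is the dimensionality of force.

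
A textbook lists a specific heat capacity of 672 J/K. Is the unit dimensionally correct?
No

specific heat capacity has SI base units: m^2 / (s^2 * K)
J/K does NOT reduce to m^2 / (s^2 * K); a valid unit for specific heat capacity would be e.g. J/(kg·K).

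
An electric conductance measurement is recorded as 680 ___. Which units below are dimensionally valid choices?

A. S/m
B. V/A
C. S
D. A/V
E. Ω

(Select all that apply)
C, D

electric conductance has SI base units: A^2 * s^3 / (kg * m^2)

Checking each option against A^2 * s^3 / (kg * m^2):
  A. S/m: ✗ does not match
  B. V/A: ✗ does not match
  C. S: ✓ matches
  D. A/V: ✓ matches
  E. Ω: ✗ does not match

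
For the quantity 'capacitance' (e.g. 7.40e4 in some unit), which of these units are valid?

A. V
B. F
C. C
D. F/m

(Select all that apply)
B

capacitance has SI base units: A^2 * s^4 / (kg * m^2)

Checking each option against A^2 * s^4 / (kg * m^2):
  A. V: ✗ does not match
  B. F: ✓ matches
  C. C: ✗ does not match
  D. F/m: ✗ does not match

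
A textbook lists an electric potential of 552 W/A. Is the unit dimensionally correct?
Yes

electric potential has SI base units: kg * m^2 / (A * s^3)
W/A reduces to the same SI base units, so it is a valid unit for electric potential.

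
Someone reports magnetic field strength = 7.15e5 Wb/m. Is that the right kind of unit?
No

magnetic field strength has SI base units: A / m
Wb/m does NOT reduce to A / m; a valid unit for magnetic field strength would be e.g. A/m.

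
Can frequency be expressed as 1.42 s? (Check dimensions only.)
No

frequency has SI base units: 1 / s
s does NOT reduce to 1 / s; a valid unit for frequency would be e.g. Hz.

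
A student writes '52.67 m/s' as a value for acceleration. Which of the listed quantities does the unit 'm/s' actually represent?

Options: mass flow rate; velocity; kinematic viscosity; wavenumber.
velocity

acceleration should have units dimensionally equivalent to m / s^2 (e.g. m/s²).
The given unit 'm/s' reduces to m / s. Of the listed options, that is the dimensionality of velocity.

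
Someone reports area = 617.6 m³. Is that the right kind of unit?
No

area has SI base units: m^2
m³ does NOT reduce to m^2; a valid unit for area would be e.g. m².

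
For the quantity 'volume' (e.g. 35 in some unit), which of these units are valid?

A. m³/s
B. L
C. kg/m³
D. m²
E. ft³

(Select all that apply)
B, E

volume has SI base units: m^3

Checking each option against m^3:
  A. m³/s: ✗ does not match
  B. L: ✓ matches
  C. kg/m³: ✗ does not match
  D. m²: ✗ does not match
  E. ft³: ✓ matches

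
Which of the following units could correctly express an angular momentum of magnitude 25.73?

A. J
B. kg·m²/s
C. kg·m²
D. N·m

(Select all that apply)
B

angular momentum has SI base units: kg * m^2 / s

Checking each option against kg * m^2 / s:
  A. J: ✗ does not match
  B. kg·m²/s: ✓ matches
  C. kg·m²: ✗ does not match
  D. N·m: ✗ does not match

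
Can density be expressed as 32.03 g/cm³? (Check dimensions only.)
Yes

density has SI base units: kg / m^3
g/cm³ reduces to the same SI base units, so it is a valid unit for density.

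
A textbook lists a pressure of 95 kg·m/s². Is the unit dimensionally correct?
No

pressure has SI base units: kg / (m * s^2)
kg·m/s² does NOT reduce to kg / (m * s^2); a valid unit for pressure would be e.g. Pa.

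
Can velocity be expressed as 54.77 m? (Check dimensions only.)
No

velocity has SI base units: m / s
m does NOT reduce to m / s; a valid unit for velocity would be e.g. m/s.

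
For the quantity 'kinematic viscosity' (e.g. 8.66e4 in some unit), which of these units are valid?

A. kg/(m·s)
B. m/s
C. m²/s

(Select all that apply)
C

kinematic viscosity has SI base units: m^2 / s

Checking each option against m^2 / s:
  A. kg/(m·s): ✗ does not match
  B. m/s: ✗ does not match
  C. m²/s: ✓ matches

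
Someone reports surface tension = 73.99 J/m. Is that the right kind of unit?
No

surface tension has SI base units: kg / s^2
J/m does NOT reduce to kg / s^2; a valid unit for surface tension would be e.g. N/m.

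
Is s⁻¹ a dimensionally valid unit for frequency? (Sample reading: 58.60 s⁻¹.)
Yes

frequency has SI base units: 1 / s
s⁻¹ reduces to the same SI base units, so it is a valid unit for frequency.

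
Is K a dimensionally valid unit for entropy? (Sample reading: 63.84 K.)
No

entropy has SI base units: kg * m^2 / (s^2 * K)
K does NOT reduce to kg * m^2 / (s^2 * K); a valid unit for entropy would be e.g. J/K.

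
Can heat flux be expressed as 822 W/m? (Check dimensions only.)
No

heat flux has SI base units: kg / s^3
W/m does NOT reduce to kg / s^3; a valid unit for heat flux would be e.g. W/m².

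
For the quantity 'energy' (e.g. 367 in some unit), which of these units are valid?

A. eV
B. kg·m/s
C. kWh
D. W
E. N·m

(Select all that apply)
A, C, E

energy has SI base units: kg * m^2 / s^2

Checking each option against kg * m^2 / s^2:
  A. eV: ✓ matches
  B. kg·m/s: ✗ does not match
  C. kWh: ✓ matches
  D. W: ✗ does not match
  E. N·m: ✓ matches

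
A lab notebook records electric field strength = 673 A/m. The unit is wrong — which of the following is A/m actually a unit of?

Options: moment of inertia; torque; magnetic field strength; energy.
magnetic field strength

electric field strength should have units dimensionally equivalent to kg * m / (A * s^3) (e.g. V/m).
The given unit 'A/m' reduces to A / m. Of the listed options, that is the dimensionality of magnetic field strength.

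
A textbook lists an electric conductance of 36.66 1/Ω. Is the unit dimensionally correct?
Yes

electric conductance has SI base units: A^2 * s^3 / (kg * m^2)
1/Ω reduces to the same SI base units, so it is a valid unit for electric conductance.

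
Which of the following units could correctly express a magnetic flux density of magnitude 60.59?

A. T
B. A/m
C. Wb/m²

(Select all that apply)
A, C

magnetic flux density has SI base units: kg / (A * s^2)

Checking each option against kg / (A * s^2):
  A. T: ✓ matches
  B. A/m: ✗ does not match
  C. Wb/m²: ✓ matches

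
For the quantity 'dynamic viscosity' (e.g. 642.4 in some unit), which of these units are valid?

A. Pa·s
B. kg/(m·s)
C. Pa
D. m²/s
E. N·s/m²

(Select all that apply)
A, B, E

dynamic viscosity has SI base units: kg / (m * s)

Checking each option against kg / (m * s):
  A. Pa·s: ✓ matches
  B. kg/(m·s): ✓ matches
  C. Pa: ✗ does not match
  D. m²/s: ✗ does not match
  E. N·s/m²: ✓ matches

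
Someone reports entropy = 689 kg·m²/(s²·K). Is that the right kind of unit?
Yes

entropy has SI base units: kg * m^2 / (s^2 * K)
kg·m²/(s²·K) reduces to the same SI base units, so it is a valid unit for entropy.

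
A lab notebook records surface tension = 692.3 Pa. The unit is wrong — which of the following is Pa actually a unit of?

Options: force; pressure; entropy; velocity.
pressure

surface tension should have units dimensionally equivalent to kg / s^2 (e.g. N/m).
The given unit 'Pa' reduces to kg / (m * s^2). Of the listed options, that is the dimensionality of pressure.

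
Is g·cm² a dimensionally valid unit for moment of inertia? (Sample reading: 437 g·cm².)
Yes

moment of inertia has SI base units: kg * m^2
g·cm² reduces to the same SI base units, so it is a valid unit for moment of inertia.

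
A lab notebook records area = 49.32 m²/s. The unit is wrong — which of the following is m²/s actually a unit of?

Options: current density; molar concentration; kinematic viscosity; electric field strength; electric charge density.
kinematic viscosity

area should have units dimensionally equivalent to m^2 (e.g. m²).
The given unit 'm²/s' reduces to m^2 / s. Of the listed options, that is the dimensionality of kinematic viscosity.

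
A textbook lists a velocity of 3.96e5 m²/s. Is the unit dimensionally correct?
No

velocity has SI base units: m / s
m²/s does NOT reduce to m / s; a valid unit for velocity would be e.g. m/s.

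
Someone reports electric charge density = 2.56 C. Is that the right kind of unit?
No

electric charge density has SI base units: A * s / m^3
C does NOT reduce to A * s / m^3; a valid unit for electric charge density would be e.g. C/m³.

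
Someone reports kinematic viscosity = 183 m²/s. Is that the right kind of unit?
Yes

kinematic viscosity has SI base units: m^2 / s
m²/s reduces to the same SI base units, so it is a valid unit for kinematic viscosity.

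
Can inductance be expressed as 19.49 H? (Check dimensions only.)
Yes

inductance has SI base units: kg * m^2 / (A^2 * s^2)
H reduces to the same SI base units, so it is a valid unit for inductance.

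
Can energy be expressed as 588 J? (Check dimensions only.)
Yes

energy has SI base units: kg * m^2 / s^2
J reduces to the same SI base units, so it is a valid unit for energy.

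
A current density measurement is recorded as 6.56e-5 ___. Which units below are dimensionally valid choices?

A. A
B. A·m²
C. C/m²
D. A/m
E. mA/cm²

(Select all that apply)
E

current density has SI base units: A / m^2

Checking each option against A / m^2:
  A. A: ✗ does not match
  B. A·m²: ✗ does not match
  C. C/m²: ✗ does not match
  D. A/m: ✗ does not match
  E. mA/cm²: ✓ matches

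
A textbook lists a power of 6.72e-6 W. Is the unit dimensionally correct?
Yes

power has SI base units: kg * m^2 / s^3
W reduces to the same SI base units, so it is a valid unit for power.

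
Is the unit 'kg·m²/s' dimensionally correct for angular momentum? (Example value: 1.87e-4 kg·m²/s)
Yes

angular momentum has SI base units: kg * m^2 / s
kg·m²/s reduces to the same SI base units, so it is a valid unit for angular momentum.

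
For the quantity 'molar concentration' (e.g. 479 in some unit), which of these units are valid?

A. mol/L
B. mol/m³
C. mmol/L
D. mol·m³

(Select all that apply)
A, B, C

molar concentration has SI base units: mol / m^3

Checking each option against mol / m^3:
  A. mol/L: ✓ matches
  B. mol/m³: ✓ matches
  C. mmol/L: ✓ matches
  D. mol·m³: ✗ does not match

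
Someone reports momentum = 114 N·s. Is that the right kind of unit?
Yes

momentum has SI base units: kg * m / s
N·s reduces to the same SI base units, so it is a valid unit for momentum.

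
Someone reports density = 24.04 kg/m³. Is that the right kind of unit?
Yes

density has SI base units: kg / m^3
kg/m³ reduces to the same SI base units, so it is a valid unit for density.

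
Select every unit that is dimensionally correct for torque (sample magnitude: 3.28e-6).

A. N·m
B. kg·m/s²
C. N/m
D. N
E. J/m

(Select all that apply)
A

torque has SI base units: kg * m^2 / s^2

Checking each option against kg * m^2 / s^2:
  A. N·m: ✓ matches
  B. kg·m/s²: ✗ does not match
  C. N/m: ✗ does not match
  D. N: ✗ does not match
  E. J/m: ✗ does not match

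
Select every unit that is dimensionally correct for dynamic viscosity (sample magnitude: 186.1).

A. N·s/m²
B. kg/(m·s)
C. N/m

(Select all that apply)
A, B

dynamic viscosity has SI base units: kg / (m * s)

Checking each option against kg / (m * s):
  A. N·s/m²: ✓ matches
  B. kg/(m·s): ✓ matches
  C. N/m: ✗ does not match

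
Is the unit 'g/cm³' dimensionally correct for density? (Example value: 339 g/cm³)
Yes

density has SI base units: kg / m^3
g/cm³ reduces to the same SI base units, so it is a valid unit for density.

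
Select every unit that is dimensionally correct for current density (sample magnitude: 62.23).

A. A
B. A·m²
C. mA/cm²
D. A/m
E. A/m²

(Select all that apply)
C, E

current density has SI base units: A / m^2

Checking each option against A / m^2:
  A. A: ✗ does not match
  B. A·m²: ✗ does not match
  C. mA/cm²: ✓ matches
  D. A/m: ✗ does not match
  E. A/m²: ✓ matches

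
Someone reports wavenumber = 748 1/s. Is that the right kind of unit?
No

wavenumber has SI base units: 1 / m
1/s does NOT reduce to 1 / m; a valid unit for wavenumber would be e.g. 1/m.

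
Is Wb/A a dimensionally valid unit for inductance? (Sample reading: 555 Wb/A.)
Yes

inductance has SI base units: kg * m^2 / (A^2 * s^2)
Wb/A reduces to the same SI base units, so it is a valid unit for inductance.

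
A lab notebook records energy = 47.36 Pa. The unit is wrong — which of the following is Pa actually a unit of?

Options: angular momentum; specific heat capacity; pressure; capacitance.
pressure

energy should have units dimensionally equivalent to kg * m^2 / s^2 (e.g. J).
The given unit 'Pa' reduces to kg / (m * s^2). Of the listed options, that is the dimensionality of pressure.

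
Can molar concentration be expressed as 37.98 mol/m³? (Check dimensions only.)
Yes

molar concentration has SI base units: mol / m^3
mol/m³ reduces to the same SI base units, so it is a valid unit for molar concentration.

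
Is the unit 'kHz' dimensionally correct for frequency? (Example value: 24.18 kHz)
Yes

frequency has SI base units: 1 / s
kHz reduces to the same SI base units, so it is a valid unit for frequency.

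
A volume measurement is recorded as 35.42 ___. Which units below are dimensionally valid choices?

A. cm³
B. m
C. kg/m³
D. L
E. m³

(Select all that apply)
A, D, E

volume has SI base units: m^3

Checking each option against m^3:
  A. cm³: ✓ matches
  B. m: ✗ does not match
  C. kg/m³: ✗ does not match
  D. L: ✓ matches
  E. m³: ✓ matches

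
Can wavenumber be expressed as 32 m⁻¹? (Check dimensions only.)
Yes

wavenumber has SI base units: 1 / m
m⁻¹ reduces to the same SI base units, so it is a valid unit for wavenumber.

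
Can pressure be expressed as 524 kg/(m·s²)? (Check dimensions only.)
Yes

pressure has SI base units: kg / (m * s^2)
kg/(m·s²) reduces to the same SI base units, so it is a valid unit for pressure.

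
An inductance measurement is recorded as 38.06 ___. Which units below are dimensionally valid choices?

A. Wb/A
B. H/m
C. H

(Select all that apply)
A, C

inductance has SI base units: kg * m^2 / (A^2 * s^2)

Checking each option against kg * m^2 / (A^2 * s^2):
  A. Wb/A: ✓ matches
  B. H/m: ✗ does not match
  C. H: ✓ matches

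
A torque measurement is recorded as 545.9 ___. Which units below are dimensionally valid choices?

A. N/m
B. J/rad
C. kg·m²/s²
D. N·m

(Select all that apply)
B, C, D

torque has SI base units: kg * m^2 / s^2

Checking each option against kg * m^2 / s^2:
  A. N/m: ✗ does not match
  B. J/rad: ✓ matches
  C. kg·m²/s²: ✓ matches
  D. N·m: ✓ matches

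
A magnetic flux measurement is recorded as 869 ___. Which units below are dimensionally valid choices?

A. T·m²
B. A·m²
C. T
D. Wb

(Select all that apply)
A, D

magnetic flux has SI base units: kg * m^2 / (A * s^2)

Checking each option against kg * m^2 / (A * s^2):
  A. T·m²: ✓ matches
  B. A·m²: ✗ does not match
  C. T: ✗ does not match
  D. Wb: ✓ matches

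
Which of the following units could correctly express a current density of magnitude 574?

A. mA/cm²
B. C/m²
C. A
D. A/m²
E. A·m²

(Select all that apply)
A, D

current density has SI base units: A / m^2

Checking each option against A / m^2:
  A. mA/cm²: ✓ matches
  B. C/m²: ✗ does not match
  C. A: ✗ does not match
  D. A/m²: ✓ matches
  E. A·m²: ✗ does not match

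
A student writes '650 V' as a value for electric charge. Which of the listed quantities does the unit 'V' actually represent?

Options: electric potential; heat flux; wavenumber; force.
electric potential

electric charge should have units dimensionally equivalent to A * s (e.g. C).
The given unit 'V' reduces to kg * m^2 / (A * s^3). Of the listed options, that is the dimensionality of electric potential.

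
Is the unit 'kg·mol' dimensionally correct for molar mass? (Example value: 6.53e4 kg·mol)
No

molar mass has SI base units: kg / mol
kg·mol does NOT reduce to kg / mol; a valid unit for molar mass would be e.g. kg/mol.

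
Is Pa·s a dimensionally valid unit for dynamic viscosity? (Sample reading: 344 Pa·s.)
Yes

dynamic viscosity has SI base units: kg / (m * s)
Pa·s reduces to the same SI base units, so it is a valid unit for dynamic viscosity.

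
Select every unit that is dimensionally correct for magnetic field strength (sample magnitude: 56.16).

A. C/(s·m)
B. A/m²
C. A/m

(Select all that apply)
A, C

magnetic field strength has SI base units: A / m

Checking each option against A / m:
  A. C/(s·m): ✓ matches
  B. A/m²: ✗ does not match
  C. A/m: ✓ matches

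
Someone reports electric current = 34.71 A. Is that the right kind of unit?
Yes

electric current has SI base units: A
A reduces to the same SI base units, so it is a valid unit for electric current.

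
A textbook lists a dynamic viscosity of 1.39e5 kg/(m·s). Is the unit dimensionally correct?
Yes

dynamic viscosity has SI base units: kg / (m * s)
kg/(m·s) reduces to the same SI base units, so it is a valid unit for dynamic viscosity.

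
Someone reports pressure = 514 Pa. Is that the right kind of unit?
Yes

pressure has SI base units: kg / (m * s^2)
Pa reduces to the same SI base units, so it is a valid unit for pressure.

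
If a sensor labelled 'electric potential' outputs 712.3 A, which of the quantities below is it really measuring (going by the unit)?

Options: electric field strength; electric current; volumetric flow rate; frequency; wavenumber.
electric current

electric potential should have units dimensionally equivalent to kg * m^2 / (A * s^3) (e.g. V).
The given unit 'A' reduces to A. Of the listed options, that is the dimensionality of electric current.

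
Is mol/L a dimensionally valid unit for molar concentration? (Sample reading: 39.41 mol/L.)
Yes

molar concentration has SI base units: mol / m^3
mol/L reduces to the same SI base units, so it is a valid unit for molar concentration.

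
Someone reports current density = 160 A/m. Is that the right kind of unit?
No

current density has SI base units: A / m^2
A/m does NOT reduce to A / m^2; a valid unit for current density would be e.g. A/m².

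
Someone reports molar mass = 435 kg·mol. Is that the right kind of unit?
No

molar mass has SI base units: kg / mol
kg·mol does NOT reduce to kg / mol; a valid unit for molar mass would be e.g. kg/mol.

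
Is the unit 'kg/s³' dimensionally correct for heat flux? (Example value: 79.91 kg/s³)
Yes

heat flux has SI base units: kg / s^3
kg/s³ reduces to the same SI base units, so it is a valid unit for heat flux.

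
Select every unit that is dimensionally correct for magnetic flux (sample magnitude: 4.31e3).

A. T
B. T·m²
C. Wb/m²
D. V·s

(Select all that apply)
B, D

magnetic flux has SI base units: kg * m^2 / (A * s^2)

Checking each option against kg * m^2 / (A * s^2):
  A. T: ✗ does not match
  B. T·m²: ✓ matches
  C. Wb/m²: ✗ does not match
  D. V·s: ✓ matches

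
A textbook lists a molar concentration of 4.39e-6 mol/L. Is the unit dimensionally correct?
Yes

molar concentration has SI base units: mol / m^3
mol/L reduces to the same SI base units, so it is a valid unit for molar concentration.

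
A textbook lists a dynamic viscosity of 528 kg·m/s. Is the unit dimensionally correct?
No

dynamic viscosity has SI base units: kg / (m * s)
kg·m/s does NOT reduce to kg / (m * s); a valid unit for dynamic viscosity would be e.g. Pa·s.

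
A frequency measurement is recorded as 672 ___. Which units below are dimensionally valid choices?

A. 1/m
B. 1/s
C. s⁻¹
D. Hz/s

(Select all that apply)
B, C

frequency has SI base units: 1 / s

Checking each option against 1 / s:
  A. 1/m: ✗ does not match
  B. 1/s: ✓ matches
  C. s⁻¹: ✓ matches
  D. Hz/s: ✗ does not match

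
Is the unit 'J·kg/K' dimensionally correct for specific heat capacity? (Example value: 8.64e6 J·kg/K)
No

specific heat capacity has SI base units: m^2 / (s^2 * K)
J·kg/K does NOT reduce to m^2 / (s^2 * K); a valid unit for specific heat capacity would be e.g. J/(kg·K).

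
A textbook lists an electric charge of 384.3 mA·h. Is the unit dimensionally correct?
Yes

electric charge has SI base units: A * s
mA·h reduces to the same SI base units, so it is a valid unit for electric charge.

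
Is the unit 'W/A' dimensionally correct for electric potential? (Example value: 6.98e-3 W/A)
Yes

electric potential has SI base units: kg * m^2 / (A * s^3)
W/A reduces to the same SI base units, so it is a valid unit for electric potential.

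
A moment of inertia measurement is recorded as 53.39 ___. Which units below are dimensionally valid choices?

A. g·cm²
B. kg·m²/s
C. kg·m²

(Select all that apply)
A, C

moment of inertia has SI base units: kg * m^2

Checking each option against kg * m^2:
  A. g·cm²: ✓ matches
  B. kg·m²/s: ✗ does not match
  C. kg·m²: ✓ matches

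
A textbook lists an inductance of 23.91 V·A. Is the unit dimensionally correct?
No

inductance has SI base units: kg * m^2 / (A^2 * s^2)
V·A does NOT reduce to kg * m^2 / (A^2 * s^2); a valid unit for inductance would be e.g. H.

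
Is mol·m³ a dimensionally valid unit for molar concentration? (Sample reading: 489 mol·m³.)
No

molar concentration has SI base units: mol / m^3
mol·m³ does NOT reduce to mol / m^3; a valid unit for molar concentration would be e.g. mol/m³.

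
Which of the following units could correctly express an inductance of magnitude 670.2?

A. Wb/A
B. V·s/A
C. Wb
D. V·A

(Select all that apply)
A, B

inductance has SI base units: kg * m^2 / (A^2 * s^2)

Checking each option against kg * m^2 / (A^2 * s^2):
  A. Wb/A: ✓ matches
  B. V·s/A: ✓ matches
  C. Wb: ✗ does not match
  D. V·A: ✗ does not match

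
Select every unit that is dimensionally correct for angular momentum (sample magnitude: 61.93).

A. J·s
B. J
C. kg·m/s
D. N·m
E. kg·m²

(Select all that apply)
A

angular momentum has SI base units: kg * m^2 / s

Checking each option against kg * m^2 / s:
  A. J·s: ✓ matches
  B. J: ✗ does not match
  C. kg·m/s: ✗ does not match
  D. N·m: ✗ does not match
  E. kg·m²: ✗ does not match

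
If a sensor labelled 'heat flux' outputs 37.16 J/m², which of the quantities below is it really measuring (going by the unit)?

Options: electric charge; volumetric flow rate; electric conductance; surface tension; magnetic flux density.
surface tension

heat flux should have units dimensionally equivalent to kg / s^3 (e.g. W/m²).
The given unit 'J/m²' reduces to kg / s^2. Of the listed options, that is the dimensionality of surface tension.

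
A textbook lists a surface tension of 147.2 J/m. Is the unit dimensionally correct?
No

surface tension has SI base units: kg / s^2
J/m does NOT reduce to kg / s^2; a valid unit for surface tension would be e.g. N/m.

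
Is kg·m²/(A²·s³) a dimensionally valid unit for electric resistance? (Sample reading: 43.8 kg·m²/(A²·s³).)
Yes

electric resistance has SI base units: kg * m^2 / (A^2 * s^3)
kg·m²/(A²·s³) reduces to the same SI base units, so it is a valid unit for electric resistance.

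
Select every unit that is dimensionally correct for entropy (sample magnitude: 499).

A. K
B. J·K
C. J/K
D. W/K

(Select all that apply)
C

entropy has SI base units: kg * m^2 / (s^2 * K)

Checking each option against kg * m^2 / (s^2 * K):
  A. K: ✗ does not match
  B. J·K: ✗ does not match
  C. J/K: ✓ matches
  D. W/K: ✗ does not match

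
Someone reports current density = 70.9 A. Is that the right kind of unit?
No

current density has SI base units: A / m^2
A does NOT reduce to A / m^2; a valid unit for current density would be e.g. A/m².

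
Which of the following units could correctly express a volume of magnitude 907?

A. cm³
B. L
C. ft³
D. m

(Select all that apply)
A, B, C

volume has SI base units: m^3

Checking each option against m^3:
  A. cm³: ✓ matches
  B. L: ✓ matches
  C. ft³: ✓ matches
  D. m: ✗ does not match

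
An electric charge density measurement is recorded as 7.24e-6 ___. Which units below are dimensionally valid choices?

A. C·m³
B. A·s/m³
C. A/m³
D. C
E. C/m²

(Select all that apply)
B

electric charge density has SI base units: A * s / m^3

Checking each option against A * s / m^3:
  A. C·m³: ✗ does not match
  B. A·s/m³: ✓ matches
  C. A/m³: ✗ does not match
  D. C: ✗ does not match
  E. C/m²: ✗ does not match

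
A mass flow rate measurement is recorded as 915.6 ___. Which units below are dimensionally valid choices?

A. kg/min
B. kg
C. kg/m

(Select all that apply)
A

mass flow rate has SI base units: kg / s

Checking each option against kg / s:
  A. kg/min: ✓ matches
  B. kg: ✗ does not match
  C. kg/m: ✗ does not match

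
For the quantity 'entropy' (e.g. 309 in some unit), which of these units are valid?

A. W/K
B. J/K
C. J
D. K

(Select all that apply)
B

entropy has SI base units: kg * m^2 / (s^2 * K)

Checking each option against kg * m^2 / (s^2 * K):
  A. W/K: ✗ does not match
  B. J/K: ✓ matches
  C. J: ✗ does not match
  D. K: ✗ does not match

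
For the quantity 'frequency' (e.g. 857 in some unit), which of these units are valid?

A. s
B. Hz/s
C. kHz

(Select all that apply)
C

frequency has SI base units: 1 / s

Checking each option against 1 / s:
  A. s: ✗ does not match
  B. Hz/s: ✗ does not match
  C. kHz: ✓ matches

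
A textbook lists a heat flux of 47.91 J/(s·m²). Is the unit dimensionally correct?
Yes

heat flux has SI base units: kg / s^3
J/(s·m²) reduces to the same SI base units, so it is a valid unit for heat flux.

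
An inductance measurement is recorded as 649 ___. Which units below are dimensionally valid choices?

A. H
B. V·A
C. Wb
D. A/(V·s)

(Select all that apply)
A

inductance has SI base units: kg * m^2 / (A^2 * s^2)

Checking each option against kg * m^2 / (A^2 * s^2):
  A. H: ✓ matches
  B. V·A: ✗ does not match
  C. Wb: ✗ does not match
  D. A/(V·s): ✗ does not match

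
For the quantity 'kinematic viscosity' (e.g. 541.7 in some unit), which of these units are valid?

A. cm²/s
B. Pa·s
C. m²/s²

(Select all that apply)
A

kinematic viscosity has SI base units: m^2 / s

Checking each option against m^2 / s:
  A. cm²/s: ✓ matches
  B. Pa·s: ✗ does not match
  C. m²/s²: ✗ does not match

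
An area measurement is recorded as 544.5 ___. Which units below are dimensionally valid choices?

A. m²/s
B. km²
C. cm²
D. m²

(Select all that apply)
B, C, D

area has SI base units: m^2

Checking each option against m^2:
  A. m²/s: ✗ does not match
  B. km²: ✓ matches
  C. cm²: ✓ matches
  D. m²: ✓ matches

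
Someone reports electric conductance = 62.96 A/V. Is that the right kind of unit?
Yes

electric conductance has SI base units: A^2 * s^3 / (kg * m^2)
A/V reduces to the same SI base units, so it is a valid unit for electric conductance.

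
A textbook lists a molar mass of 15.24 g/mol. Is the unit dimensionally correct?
Yes

molar mass has SI base units: kg / mol
g/mol reduces to the same SI base units, so it is a valid unit for molar mass.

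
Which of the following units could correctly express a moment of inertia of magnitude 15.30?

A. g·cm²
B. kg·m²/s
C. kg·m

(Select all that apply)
A

moment of inertia has SI base units: kg * m^2

Checking each option against kg * m^2:
  A. g·cm²: ✓ matches
  B. kg·m²/s: ✗ does not match
  C. kg·m: ✗ does not match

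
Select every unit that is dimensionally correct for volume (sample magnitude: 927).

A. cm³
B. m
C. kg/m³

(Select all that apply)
A

volume has SI base units: m^3

Checking each option against m^3:
  A. cm³: ✓ matches
  B. m: ✗ does not match
  C. kg/m³: ✗ does not match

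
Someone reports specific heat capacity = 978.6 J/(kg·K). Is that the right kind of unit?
Yes

specific heat capacity has SI base units: m^2 / (s^2 * K)
J/(kg·K) reduces to the same SI base units, so it is a valid unit for specific heat capacity.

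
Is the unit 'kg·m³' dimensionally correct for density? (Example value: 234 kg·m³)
No

density has SI base units: kg / m^3
kg·m³ does NOT reduce to kg / m^3; a valid unit for density would be e.g. kg/m³.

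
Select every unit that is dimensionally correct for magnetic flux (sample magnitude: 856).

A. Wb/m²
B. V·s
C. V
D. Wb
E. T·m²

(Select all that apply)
B, D, E

magnetic flux has SI base units: kg * m^2 / (A * s^2)

Checking each option against kg * m^2 / (A * s^2):
  A. Wb/m²: ✗ does not match
  B. V·s: ✓ matches
  C. V: ✗ does not match
  D. Wb: ✓ matches
  E. T·m²: ✓ matches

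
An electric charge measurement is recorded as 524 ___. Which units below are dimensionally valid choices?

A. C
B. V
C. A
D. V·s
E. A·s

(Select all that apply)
A, E

electric charge has SI base units: A * s

Checking each option against A * s:
  A. C: ✓ matches
  B. V: ✗ does not match
  C. A: ✗ does not match
  D. V·s: ✗ does not match
  E. A·s: ✓ matches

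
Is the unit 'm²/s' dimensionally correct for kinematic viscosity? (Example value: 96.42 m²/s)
Yes

kinematic viscosity has SI base units: m^2 / s
m²/s reduces to the same SI base units, so it is a valid unit for kinematic viscosity.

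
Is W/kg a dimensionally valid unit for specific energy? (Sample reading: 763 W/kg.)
No

specific energy has SI base units: m^2 / s^2
W/kg does NOT reduce to m^2 / s^2; a valid unit for specific energy would be e.g. J/kg.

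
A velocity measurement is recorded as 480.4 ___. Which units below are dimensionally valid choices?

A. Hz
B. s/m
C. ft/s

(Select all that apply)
C

velocity has SI base units: m / s

Checking each option against m / s:
  A. Hz: ✗ does not match
  B. s/m: ✗ does not match
  C. ft/s: ✓ matches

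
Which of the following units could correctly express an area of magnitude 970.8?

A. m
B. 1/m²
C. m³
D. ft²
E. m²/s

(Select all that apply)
D

area has SI base units: m^2

Checking each option against m^2:
  A. m: ✗ does not match
  B. 1/m²: ✗ does not match
  C. m³: ✗ does not match
  D. ft²: ✓ matches
  E. m²/s: ✗ does not match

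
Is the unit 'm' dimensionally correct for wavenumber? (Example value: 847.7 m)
No

wavenumber has SI base units: 1 / m
m does NOT reduce to 1 / m; a valid unit for wavenumber would be e.g. 1/m.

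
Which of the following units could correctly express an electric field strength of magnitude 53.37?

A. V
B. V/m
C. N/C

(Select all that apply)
B, C

electric field strength has SI base units: kg * m / (A * s^3)

Checking each option against kg * m / (A * s^3):
  A. V: ✗ does not match
  B. V/m: ✓ matches
  C. N/C: ✓ matches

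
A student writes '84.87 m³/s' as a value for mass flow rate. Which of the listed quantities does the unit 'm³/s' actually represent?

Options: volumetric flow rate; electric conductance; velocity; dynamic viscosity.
volumetric flow rate

mass flow rate should have units dimensionally equivalent to kg / s (e.g. kg/s).
The given unit 'm³/s' reduces to m^3 / s. Of the listed options, that is the dimensionality of volumetric flow rate.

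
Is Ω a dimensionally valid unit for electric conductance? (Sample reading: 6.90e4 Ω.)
No

electric conductance has SI base units: A^2 * s^3 / (kg * m^2)
Ω does NOT reduce to A^2 * s^3 / (kg * m^2); a valid unit for electric conductance would be e.g. S.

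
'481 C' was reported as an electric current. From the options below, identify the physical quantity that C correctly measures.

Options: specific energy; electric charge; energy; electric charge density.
electric charge

electric current should have units dimensionally equivalent to A (e.g. A).
The given unit 'C' reduces to A * s. Of the listed options, that is the dimensionality of electric charge.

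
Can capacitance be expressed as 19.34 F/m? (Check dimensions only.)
No

capacitance has SI base units: A^2 * s^4 / (kg * m^2)
F/m does NOT reduce to A^2 * s^4 / (kg * m^2); a valid unit for capacitance would be e.g. F.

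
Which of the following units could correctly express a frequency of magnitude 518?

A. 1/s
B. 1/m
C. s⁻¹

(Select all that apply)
A, C

frequency has SI base units: 1 / s

Checking each option against 1 / s:
  A. 1/s: ✓ matches
  B. 1/m: ✗ does not match
  C. s⁻¹: ✓ matches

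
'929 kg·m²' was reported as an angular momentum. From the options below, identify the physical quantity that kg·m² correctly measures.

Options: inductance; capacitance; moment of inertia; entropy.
moment of inertia

angular momentum should have units dimensionally equivalent to kg * m^2 / s (e.g. kg·m²/s).
The given unit 'kg·m²' reduces to kg * m^2. Of the listed options, that is the dimensionality of moment of inertia.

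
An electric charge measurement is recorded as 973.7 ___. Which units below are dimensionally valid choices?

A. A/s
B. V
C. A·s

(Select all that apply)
C

electric charge has SI base units: A * s

Checking each option against A * s:
  A. A/s: ✗ does not match
  B. V: ✗ does not match
  C. A·s: ✓ matches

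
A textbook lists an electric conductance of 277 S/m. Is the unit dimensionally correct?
No

electric conductance has SI base units: A^2 * s^3 / (kg * m^2)
S/m does NOT reduce to A^2 * s^3 / (kg * m^2); a valid unit for electric conductance would be e.g. S.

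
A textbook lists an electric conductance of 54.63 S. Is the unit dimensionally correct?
Yes

electric conductance has SI base units: A^2 * s^3 / (kg * m^2)
S reduces to the same SI base units, so it is a valid unit for electric conductance.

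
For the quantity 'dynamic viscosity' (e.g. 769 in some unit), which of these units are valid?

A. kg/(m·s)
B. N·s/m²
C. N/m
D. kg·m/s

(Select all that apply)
A, B

dynamic viscosity has SI base units: kg / (m * s)

Checking each option against kg / (m * s):
  A. kg/(m·s): ✓ matches
  B. N·s/m²: ✓ matches
  C. N/m: ✗ does not match
  D. kg·m/s: ✗ does not match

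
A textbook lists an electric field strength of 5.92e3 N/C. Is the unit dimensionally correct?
Yes

electric field strength has SI base units: kg * m / (A * s^3)
N/C reduces to the same SI base units, so it is a valid unit for electric field strength.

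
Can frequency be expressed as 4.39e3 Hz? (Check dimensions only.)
Yes

frequency has SI base units: 1 / s
Hz reduces to the same SI base units, so it is a valid unit for frequency.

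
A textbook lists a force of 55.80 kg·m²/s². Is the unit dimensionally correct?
No

force has SI base units: kg * m / s^2
kg·m²/s² does NOT reduce to kg * m / s^2; a valid unit for force would be e.g. N.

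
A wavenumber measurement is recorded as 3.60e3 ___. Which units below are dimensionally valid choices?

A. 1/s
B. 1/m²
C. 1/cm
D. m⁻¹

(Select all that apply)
C, D

wavenumber has SI base units: 1 / m

Checking each option against 1 / m:
  A. 1/s: ✗ does not match
  B. 1/m²: ✗ does not match
  C. 1/cm: ✓ matches
  D. m⁻¹: ✓ matches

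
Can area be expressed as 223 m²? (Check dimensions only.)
Yes

area has SI base units: m^2
m² reduces to the same SI base units, so it is a valid unit for area.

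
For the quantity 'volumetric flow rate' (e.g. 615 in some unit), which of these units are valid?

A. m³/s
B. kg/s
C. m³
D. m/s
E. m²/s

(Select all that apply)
A

volumetric flow rate has SI base units: m^3 / s

Checking each option against m^3 / s:
  A. m³/s: ✓ matches
  B. kg/s: ✗ does not match
  C. m³: ✗ does not match
  D. m/s: ✗ does not match
  E. m²/s: ✗ does not match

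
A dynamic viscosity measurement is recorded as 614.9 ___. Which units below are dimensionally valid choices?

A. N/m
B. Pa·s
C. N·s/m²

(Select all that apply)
B, C

dynamic viscosity has SI base units: kg / (m * s)

Checking each option against kg / (m * s):
  A. N/m: ✗ does not match
  B. Pa·s: ✓ matches
  C. N·s/m²: ✓ matches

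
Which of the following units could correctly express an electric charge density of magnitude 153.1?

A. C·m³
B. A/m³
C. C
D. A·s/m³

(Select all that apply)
D

electric charge density has SI base units: A * s / m^3

Checking each option against A * s / m^3:
  A. C·m³: ✗ does not match
  B. A/m³: ✗ does not match
  C. C: ✗ does not match
  D. A·s/m³: ✓ matches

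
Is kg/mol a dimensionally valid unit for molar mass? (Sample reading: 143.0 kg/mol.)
Yes

molar mass has SI base units: kg / mol
kg/mol reduces to the same SI base units, so it is a valid unit for molar mass.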